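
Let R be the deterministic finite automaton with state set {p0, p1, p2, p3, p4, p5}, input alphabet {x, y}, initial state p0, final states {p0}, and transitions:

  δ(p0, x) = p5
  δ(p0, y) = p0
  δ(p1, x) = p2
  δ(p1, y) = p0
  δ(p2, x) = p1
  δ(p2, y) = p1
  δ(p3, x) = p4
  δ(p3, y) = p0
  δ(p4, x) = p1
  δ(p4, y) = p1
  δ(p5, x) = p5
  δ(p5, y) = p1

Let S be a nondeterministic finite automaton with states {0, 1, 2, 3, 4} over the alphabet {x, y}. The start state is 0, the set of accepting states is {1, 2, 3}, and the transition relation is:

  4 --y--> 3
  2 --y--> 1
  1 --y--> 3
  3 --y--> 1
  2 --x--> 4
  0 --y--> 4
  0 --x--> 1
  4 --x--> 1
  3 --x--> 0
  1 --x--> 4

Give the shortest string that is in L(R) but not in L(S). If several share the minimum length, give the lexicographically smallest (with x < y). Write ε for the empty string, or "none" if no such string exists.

ε

The empty string ε is accepted by R but not by S.
Since ε is the unique shortest string, it is the required witness.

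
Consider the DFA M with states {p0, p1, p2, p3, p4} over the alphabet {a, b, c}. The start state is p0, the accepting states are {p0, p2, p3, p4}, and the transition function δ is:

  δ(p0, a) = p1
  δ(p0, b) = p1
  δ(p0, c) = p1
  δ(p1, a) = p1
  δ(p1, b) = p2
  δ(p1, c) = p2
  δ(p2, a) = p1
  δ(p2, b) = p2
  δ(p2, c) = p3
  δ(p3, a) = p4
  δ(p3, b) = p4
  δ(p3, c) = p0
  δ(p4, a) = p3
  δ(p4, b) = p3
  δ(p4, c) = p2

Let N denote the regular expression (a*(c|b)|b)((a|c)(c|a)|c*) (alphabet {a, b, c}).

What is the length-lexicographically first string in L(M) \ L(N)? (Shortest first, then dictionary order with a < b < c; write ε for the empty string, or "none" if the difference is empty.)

ε

The empty string ε is accepted by M but not by N.
Since ε is the unique shortest string, it is the required witness.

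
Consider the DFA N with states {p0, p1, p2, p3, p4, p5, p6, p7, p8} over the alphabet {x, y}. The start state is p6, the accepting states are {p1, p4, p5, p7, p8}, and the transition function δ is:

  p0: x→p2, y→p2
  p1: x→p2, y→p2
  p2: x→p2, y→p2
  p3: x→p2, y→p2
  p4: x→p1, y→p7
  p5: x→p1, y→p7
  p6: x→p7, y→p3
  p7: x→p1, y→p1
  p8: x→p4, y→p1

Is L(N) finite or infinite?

finite

The useful states (reachable from p6 and able to reach an accepting state) are {p1, p6, p7}.
Restricted to these states the transition graph has no cycle, so every accepting path has bounded length and L is finite.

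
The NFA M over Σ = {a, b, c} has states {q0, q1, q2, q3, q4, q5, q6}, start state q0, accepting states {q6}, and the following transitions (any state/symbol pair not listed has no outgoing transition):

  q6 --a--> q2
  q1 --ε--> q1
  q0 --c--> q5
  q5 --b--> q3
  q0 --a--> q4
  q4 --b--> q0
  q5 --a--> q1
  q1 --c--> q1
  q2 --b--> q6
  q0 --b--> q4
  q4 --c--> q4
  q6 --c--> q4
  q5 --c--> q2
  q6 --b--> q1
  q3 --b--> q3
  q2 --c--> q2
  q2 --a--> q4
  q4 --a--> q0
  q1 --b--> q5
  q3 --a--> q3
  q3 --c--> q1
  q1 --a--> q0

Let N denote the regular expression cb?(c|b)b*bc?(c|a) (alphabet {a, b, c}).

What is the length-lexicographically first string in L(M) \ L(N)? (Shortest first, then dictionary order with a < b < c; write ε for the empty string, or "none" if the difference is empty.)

ccb

The string ccb is accepted by M but not by N.
No shorter string lies in the difference, and ccb is the lexicographically first length-3 string in L(M) \ L(N).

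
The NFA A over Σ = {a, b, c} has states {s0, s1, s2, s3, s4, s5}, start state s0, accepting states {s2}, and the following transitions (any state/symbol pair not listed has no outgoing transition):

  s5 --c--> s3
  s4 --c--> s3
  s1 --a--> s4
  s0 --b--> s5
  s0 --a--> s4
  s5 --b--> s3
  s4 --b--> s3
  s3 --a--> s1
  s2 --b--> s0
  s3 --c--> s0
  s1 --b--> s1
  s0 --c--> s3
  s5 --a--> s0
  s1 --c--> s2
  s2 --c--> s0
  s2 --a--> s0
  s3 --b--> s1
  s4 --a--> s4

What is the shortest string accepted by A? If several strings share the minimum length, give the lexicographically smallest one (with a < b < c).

A breadth-first search from s0 reaches an accepting state first via the path s0 → s3 → s1 → s2 on input cac.
No string of length < 3 is accepted (BFS exhausts all shorter strings without reaching an accepting state), and cac is the lexicographically least accepting string of length 3.

cac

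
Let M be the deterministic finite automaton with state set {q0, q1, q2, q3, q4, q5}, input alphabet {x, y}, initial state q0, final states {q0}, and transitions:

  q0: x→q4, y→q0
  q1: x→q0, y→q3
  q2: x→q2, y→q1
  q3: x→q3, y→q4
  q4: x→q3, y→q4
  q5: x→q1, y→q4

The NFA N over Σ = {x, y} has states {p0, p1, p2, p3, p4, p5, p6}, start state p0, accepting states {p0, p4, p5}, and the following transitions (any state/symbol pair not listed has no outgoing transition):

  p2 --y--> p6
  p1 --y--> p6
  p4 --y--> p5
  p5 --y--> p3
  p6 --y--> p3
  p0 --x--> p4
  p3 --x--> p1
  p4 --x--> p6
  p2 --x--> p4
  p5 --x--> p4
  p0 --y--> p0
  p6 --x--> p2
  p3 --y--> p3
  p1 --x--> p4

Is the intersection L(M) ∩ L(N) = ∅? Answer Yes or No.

The empty string ε is accepted by both M and N.
Hence L(M) ∩ L(N) ≠ ∅.

No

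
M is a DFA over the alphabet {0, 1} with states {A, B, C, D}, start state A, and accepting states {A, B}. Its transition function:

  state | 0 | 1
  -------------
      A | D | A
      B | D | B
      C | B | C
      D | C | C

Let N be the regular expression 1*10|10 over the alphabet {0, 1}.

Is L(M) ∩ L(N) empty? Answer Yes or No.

Converting the expression N to a DFA (subset construction, then merging equivalent states) gives the minimal DFA with states {n0, n1, n2, n3}, start state n0, accepting states {n3} and transitions n0: 0→n1, 1→n2; n1: 0→n1, 1→n1; n2: 0→n3, 1→n2; n3: 0→n1, 1→n1.
Exploring the product automaton M × N from the start pair (A, n0), following both machines on each input symbol, reaches 6 state pairs: (A, n0), (D, n1), (A, n2), (C, n1), (D, n3), (B, n1).
M accepts in {A, B} and N accepts in {n3}; no reachable pair has both components accepting, so no string drives both machines to acceptance simultaneously and L(M) ∩ L(N) = ∅.
So no string is accepted by both, and the intersection is empty.

Yes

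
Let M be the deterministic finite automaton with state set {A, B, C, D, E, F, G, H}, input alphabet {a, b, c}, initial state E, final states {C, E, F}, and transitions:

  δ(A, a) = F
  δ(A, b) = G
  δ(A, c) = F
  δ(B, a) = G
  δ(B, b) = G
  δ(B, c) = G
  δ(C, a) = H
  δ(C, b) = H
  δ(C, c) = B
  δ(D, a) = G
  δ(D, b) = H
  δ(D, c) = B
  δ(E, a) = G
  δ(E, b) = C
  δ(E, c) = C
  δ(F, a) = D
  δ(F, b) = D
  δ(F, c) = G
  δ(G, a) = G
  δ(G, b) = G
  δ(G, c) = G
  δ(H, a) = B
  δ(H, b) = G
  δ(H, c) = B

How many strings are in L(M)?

The useful subgraph on states {C, E} is acyclic, so L(M) is finite; the longest accepting path visits 2 useful states, giving maximum string length 1.
Counting accepting paths from E by length: 1 of length 0, 2 of length 1. Total 3.

3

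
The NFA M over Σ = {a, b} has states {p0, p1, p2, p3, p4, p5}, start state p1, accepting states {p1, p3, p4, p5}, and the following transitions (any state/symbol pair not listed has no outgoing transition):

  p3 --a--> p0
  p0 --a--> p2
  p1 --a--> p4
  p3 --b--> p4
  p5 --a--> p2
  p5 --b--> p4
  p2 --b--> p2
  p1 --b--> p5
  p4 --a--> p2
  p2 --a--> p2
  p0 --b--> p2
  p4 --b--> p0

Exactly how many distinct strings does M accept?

4

The useful subgraph on states {p1, p4, p5} is acyclic, so L(M) is finite; the longest accepting path visits 3 useful states, giving maximum string length 2.
Counting accepting paths from p1 by length: 1 of length 0, 2 of length 1, 1 of length 2. Total 4.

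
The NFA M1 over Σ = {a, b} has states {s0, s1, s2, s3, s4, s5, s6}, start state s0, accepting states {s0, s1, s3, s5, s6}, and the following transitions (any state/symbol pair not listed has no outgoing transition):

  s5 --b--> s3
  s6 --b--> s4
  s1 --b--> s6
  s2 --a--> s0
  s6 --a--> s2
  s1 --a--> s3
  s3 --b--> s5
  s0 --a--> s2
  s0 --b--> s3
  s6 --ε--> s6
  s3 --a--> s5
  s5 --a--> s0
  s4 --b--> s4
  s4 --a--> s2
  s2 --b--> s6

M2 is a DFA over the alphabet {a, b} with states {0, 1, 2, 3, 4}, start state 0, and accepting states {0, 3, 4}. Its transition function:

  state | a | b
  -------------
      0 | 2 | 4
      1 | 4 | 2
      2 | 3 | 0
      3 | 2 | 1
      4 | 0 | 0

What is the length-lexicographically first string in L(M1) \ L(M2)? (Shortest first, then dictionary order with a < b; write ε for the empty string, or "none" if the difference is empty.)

aab

The string aab is accepted by M1 but not by M2.
No shorter string lies in the difference, and aab is the lexicographically first length-3 string in L(M1) \ L(M2).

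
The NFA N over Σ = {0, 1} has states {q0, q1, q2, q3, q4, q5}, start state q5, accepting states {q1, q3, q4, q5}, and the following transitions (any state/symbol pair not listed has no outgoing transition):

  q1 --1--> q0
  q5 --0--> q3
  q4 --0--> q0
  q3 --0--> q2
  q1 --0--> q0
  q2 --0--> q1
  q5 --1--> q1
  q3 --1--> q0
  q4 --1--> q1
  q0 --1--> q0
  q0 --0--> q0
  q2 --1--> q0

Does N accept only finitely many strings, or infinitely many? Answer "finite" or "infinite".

finite

The useful states (reachable from q5 and able to reach an accepting state) are {q1, q2, q3, q5}.
Restricted to these states the transition graph has no cycle, so every accepting path has bounded length and L is finite.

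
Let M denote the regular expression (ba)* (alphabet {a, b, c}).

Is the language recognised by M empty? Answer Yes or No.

No

The empty string ε matches the expression, so it belongs to L(M).
Since L(M) contains at least one string, it is not empty.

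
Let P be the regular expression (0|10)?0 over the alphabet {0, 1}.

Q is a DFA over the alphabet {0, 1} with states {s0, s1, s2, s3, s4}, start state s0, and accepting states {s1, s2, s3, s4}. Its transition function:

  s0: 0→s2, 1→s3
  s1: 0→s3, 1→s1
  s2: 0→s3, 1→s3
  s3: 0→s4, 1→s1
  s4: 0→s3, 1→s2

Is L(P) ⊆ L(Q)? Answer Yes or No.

Yes

Converting the expression P to a DFA (subset construction, then merging equivalent states) gives the minimal DFA with states {p0, p1, p2, p3, p4, p5}, start state p0, accepting states {p1, p3} and transitions p0: 0→p1, 1→p2; p1: 0→p3, 1→p4; p2: 0→p5, 1→p4; p3: 0→p4, 1→p4; p4: 0→p4, 1→p4; p5: 0→p3, 1→p4.
Exploring the product automaton P × Q from the start pair (p0, s0), following both machines on each input symbol, reaches 9 state pairs: (p0, s0), (p1, s2), (p2, s3), (p3, s3), (p4, s3), (p5, s4), (p4, s1), (p4, s4), (p4, s2).
P accepts in {p1, p3} and Q accepts in {s1, s2, s3, s4}. The reachable pairs whose P-component is accepting are (p1, s2), (p3, s3); in each of them the Q-component is accepting too, so the product for L(P) \ L(Q) (P-component accepting, Q-component rejecting) has no reachable accepting pair and the difference is empty.
Hence every string in L(P) is also in L(Q).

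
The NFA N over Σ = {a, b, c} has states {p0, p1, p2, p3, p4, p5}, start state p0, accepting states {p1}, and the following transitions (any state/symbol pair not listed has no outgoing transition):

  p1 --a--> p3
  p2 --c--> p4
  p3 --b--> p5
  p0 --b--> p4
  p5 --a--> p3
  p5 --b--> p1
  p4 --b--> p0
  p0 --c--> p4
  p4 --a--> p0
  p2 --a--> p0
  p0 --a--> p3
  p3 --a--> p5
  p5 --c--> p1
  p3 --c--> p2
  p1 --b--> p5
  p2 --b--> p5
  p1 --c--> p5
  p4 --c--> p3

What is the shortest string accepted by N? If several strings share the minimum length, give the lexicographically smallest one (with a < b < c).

A breadth-first search from p0 reaches an accepting state first via the path p0 → p3 → p5 → p1 on input aab.
No string of length < 3 is accepted (BFS exhausts all shorter strings without reaching an accepting state), and aab is the lexicographically least accepting string of length 3.

aab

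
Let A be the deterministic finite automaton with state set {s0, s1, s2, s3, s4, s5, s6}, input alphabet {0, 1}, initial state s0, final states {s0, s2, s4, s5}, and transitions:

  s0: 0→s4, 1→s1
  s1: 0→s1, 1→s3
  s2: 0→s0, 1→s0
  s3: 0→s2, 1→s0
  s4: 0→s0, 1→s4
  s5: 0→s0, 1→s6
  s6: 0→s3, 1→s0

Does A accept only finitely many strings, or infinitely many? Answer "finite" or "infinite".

State s1 is reachable from the start and can reach an accepting state, and it lies on the cycle s1 → s1.
Traversing that cycle any number of times yields accepted strings of unbounded length, so the language is infinite.

infinite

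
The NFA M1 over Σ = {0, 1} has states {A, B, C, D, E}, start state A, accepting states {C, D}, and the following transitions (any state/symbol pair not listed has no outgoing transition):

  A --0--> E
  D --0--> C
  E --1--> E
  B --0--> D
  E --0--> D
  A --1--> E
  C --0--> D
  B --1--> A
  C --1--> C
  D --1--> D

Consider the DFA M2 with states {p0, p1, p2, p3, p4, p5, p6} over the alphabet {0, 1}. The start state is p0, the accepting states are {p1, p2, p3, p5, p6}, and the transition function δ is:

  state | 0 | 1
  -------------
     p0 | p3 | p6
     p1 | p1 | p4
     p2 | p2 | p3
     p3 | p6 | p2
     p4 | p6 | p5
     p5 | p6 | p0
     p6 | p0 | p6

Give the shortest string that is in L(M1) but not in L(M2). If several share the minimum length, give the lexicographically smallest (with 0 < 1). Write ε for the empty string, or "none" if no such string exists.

The string 10 is accepted by M1 but not by M2.
No shorter string lies in the difference, and 10 is the lexicographically first length-2 string in L(M1) \ L(M2).

10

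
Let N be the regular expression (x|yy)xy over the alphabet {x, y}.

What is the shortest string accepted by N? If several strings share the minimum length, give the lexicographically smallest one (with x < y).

xxy

By inspection of the expression, no string of length less than 3 matches, and xxy is the lexicographically first match of length 3.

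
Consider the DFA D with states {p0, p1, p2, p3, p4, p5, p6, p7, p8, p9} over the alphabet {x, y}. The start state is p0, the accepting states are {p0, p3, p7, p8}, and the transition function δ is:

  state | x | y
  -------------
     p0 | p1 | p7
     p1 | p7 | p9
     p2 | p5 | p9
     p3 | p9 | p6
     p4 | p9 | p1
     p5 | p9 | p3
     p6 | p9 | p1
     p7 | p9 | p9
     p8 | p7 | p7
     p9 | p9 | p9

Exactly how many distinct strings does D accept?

3

The useful subgraph on states {p0, p1, p7} is acyclic, so L(D) is finite; the longest accepting path visits 3 useful states, giving maximum string length 2.
Counting accepting paths from p0 by length: 1 of length 0, 1 of length 1, 1 of length 2. Total 3.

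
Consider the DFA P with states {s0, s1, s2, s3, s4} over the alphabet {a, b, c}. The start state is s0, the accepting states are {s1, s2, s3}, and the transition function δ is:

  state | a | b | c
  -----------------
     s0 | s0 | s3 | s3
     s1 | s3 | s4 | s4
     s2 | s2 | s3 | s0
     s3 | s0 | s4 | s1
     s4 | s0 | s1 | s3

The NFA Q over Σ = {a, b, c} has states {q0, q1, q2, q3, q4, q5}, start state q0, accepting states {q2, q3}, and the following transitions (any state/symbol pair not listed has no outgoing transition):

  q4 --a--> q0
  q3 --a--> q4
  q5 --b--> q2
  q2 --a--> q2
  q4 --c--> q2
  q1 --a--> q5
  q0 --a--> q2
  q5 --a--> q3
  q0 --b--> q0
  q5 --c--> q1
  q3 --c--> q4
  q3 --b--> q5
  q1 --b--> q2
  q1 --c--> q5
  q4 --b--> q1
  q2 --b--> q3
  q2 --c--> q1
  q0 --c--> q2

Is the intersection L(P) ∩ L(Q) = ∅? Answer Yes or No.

No

The string c is accepted by both P and Q.
Hence L(P) ∩ L(Q) ≠ ∅.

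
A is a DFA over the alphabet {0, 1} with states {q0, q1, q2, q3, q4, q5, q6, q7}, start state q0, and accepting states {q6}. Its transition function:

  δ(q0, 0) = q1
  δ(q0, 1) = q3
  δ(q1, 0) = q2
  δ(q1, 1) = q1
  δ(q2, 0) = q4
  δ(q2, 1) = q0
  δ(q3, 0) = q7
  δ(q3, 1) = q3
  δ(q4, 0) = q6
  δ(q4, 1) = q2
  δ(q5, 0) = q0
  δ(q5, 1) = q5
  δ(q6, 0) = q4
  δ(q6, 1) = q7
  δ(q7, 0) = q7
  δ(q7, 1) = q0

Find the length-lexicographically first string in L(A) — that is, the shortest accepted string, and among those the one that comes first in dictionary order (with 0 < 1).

A breadth-first search from q0 reaches an accepting state first via the path q0 → q1 → q2 → q4 → q6 on input 0000.
No string of length < 4 is accepted (BFS exhausts all shorter strings without reaching an accepting state), and 0000 is the lexicographically least accepting string of length 4.

0000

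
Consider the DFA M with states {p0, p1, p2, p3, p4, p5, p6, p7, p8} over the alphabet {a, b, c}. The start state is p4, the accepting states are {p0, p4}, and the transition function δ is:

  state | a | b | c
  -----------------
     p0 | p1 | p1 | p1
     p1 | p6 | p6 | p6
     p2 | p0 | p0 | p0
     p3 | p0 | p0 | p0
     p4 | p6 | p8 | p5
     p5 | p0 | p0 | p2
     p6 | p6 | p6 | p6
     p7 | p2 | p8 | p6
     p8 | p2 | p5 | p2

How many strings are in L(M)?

The useful subgraph on states {p0, p2, p4, p5, p8} is acyclic, so L(M) is finite; the longest accepting path visits 5 useful states, giving maximum string length 4.
Counting accepting paths from p4 by length: 1 of length 0, 2 of length 2, 11 of length 3, 3 of length 4. Total 17.

17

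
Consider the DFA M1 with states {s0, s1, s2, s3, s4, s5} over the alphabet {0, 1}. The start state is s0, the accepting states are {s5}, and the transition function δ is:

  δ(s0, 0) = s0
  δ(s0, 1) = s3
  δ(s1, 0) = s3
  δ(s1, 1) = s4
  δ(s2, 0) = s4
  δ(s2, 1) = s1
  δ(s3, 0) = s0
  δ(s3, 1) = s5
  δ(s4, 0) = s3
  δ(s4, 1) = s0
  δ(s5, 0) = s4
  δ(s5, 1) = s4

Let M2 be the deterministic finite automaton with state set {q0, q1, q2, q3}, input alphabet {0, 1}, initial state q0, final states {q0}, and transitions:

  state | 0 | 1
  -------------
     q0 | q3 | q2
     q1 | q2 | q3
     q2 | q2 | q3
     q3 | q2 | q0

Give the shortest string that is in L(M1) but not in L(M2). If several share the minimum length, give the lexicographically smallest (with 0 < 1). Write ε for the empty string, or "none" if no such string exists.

11

The string 11 is accepted by M1 but not by M2.
No shorter string lies in the difference, and 11 is the lexicographically first length-2 string in L(M1) \ L(M2).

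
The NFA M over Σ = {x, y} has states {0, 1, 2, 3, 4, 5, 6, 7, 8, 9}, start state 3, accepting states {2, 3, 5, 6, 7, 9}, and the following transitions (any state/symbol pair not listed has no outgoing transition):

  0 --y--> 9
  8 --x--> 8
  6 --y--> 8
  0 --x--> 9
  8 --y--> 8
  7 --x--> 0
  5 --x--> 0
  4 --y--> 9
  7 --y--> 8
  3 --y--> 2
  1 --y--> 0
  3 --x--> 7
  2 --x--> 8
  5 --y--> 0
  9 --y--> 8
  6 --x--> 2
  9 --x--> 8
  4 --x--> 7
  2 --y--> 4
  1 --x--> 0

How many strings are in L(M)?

9

The useful subgraph on states {0, 2, 3, 4, 7, 9} is acyclic, so L(M) is finite; the longest accepting path visits 6 useful states, giving maximum string length 5.
Counting accepting paths from 3 by length: 1 of length 0, 2 of length 1, 4 of length 3, 2 of length 5. Total 9.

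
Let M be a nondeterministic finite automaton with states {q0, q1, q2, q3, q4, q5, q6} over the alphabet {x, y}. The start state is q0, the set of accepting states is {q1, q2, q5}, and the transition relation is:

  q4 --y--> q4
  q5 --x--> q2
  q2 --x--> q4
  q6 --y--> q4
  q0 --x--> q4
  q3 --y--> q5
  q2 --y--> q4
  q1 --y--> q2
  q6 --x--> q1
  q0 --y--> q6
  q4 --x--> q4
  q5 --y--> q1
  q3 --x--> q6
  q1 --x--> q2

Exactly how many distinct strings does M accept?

The useful subgraph on states {q0, q1, q2, q6} is acyclic, so L(M) is finite; the longest accepting path visits 4 useful states, giving maximum string length 3.
Counting accepting paths from q0 by length: 1 of length 2, 2 of length 3. Total 3.

3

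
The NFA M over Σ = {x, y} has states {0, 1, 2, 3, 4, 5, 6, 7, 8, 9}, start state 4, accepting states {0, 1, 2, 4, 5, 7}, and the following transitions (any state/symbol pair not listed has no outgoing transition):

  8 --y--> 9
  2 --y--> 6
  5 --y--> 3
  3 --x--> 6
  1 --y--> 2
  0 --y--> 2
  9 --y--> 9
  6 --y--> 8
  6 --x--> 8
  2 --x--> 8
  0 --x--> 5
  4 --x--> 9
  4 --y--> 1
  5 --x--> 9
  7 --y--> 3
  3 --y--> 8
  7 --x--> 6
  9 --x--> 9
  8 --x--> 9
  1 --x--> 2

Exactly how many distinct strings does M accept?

The useful subgraph on states {1, 2, 4} is acyclic, so L(M) is finite; the longest accepting path visits 3 useful states, giving maximum string length 2.
Counting accepting paths from 4 by length: 1 of length 0, 1 of length 1, 2 of length 2. Total 4.

4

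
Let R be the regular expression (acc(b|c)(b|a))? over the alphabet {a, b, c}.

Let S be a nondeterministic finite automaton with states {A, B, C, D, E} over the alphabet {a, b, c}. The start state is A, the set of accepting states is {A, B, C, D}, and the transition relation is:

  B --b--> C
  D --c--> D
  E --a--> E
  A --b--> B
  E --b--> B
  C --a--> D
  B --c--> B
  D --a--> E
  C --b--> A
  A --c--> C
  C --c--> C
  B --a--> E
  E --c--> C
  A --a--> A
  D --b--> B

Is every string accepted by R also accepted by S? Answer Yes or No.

Converting the expression R to a DFA (subset construction, then merging equivalent states) gives the minimal DFA with states {r0, r1, r2, r3, r4, r5, r6}, start state r0, accepting states {r0, r6} and transitions r0: a→r1, b→r2, c→r2; r1: a→r2, b→r2, c→r3; r2: a→r2, b→r2, c→r2; r3: a→r2, b→r2, c→r4; r4: a→r2, b→r5, c→r5; r5: a→r6, b→r6, c→r2; r6: a→r2, b→r2, c→r2.
Exploring the product automaton R × S from the start pair (r0, A), following both machines on each input symbol, reaches 14 state pairs: (r0, A), (r1, A), (r2, B), (r2, C), (r2, A), (r3, C), (r2, E), (r2, D), (r4, C), (r5, A), (r5, C), (r6, A), (r6, B), (r6, D).
R accepts in {r0, r6} and S accepts in {A, B, C, D}. The reachable pairs whose R-component is accepting are (r0, A), (r6, A), (r6, B), (r6, D); in each of them the S-component is accepting too, so the product for L(R) \ L(S) (R-component accepting, S-component rejecting) has no reachable accepting pair and the difference is empty.
Hence every string in L(R) is also in L(S).

Yes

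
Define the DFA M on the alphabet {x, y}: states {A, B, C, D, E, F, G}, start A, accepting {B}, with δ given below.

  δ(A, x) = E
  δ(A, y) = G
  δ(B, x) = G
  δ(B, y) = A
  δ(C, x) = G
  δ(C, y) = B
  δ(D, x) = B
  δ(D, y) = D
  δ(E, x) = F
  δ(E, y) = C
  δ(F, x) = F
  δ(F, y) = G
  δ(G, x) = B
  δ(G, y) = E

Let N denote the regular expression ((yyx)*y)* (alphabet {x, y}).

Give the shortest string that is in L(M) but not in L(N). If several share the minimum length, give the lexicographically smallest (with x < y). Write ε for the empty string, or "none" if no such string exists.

The string yx is accepted by M but not by N.
No shorter string lies in the difference, and yx is the lexicographically first length-2 string in L(M) \ L(N).

yx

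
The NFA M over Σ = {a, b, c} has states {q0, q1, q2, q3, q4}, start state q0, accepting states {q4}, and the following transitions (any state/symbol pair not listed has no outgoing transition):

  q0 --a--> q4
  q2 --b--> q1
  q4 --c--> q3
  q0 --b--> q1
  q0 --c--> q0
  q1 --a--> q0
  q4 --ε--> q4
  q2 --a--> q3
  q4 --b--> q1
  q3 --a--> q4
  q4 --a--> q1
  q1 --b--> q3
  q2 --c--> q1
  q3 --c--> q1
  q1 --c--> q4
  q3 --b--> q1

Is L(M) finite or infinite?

State q0 is reachable from the start and can reach an accepting state, and it lies on the cycle q0 → q0.
Traversing that cycle any number of times yields accepted strings of unbounded length, so the language is infinite.

infinite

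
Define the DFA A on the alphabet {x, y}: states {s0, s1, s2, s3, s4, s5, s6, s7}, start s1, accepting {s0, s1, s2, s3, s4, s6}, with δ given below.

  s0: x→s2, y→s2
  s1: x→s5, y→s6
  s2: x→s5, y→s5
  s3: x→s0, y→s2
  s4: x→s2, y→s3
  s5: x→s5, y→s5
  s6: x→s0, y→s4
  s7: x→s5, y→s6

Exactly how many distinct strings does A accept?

12

The useful subgraph on states {s0, s1, s2, s3, s4, s6} is acyclic, so L(A) is finite; the longest accepting path visits 6 useful states, giving maximum string length 5.
Counting accepting paths from s1 by length: 1 of length 0, 1 of length 1, 2 of length 2, 4 of length 3, 2 of length 4, 2 of length 5. Total 12.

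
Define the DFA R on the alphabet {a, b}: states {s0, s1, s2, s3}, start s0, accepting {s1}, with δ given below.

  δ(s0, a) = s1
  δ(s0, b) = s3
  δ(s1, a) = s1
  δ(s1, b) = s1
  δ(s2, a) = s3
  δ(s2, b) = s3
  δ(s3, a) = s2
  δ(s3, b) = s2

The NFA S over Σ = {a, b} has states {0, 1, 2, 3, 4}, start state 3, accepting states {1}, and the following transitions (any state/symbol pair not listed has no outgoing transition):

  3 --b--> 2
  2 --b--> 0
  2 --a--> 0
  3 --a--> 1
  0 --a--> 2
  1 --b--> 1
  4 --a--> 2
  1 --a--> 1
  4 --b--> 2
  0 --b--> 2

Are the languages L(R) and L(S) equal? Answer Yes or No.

Exploring the product automaton R × S from the start pair (s0, 3), following both machines on each input symbol, reaches 4 state pairs: (s0, 3), (s1, 1), (s3, 2), (s2, 0).
R accepts in {s1} and S accepts in {1}. In every reachable pair the two components are either both accepting — (s1, 1) — or both non-accepting, so no string is accepted by exactly one of the machines: L(R) \ L(S) and L(S) \ L(R) are both empty.
Hence every string is accepted by R iff it is accepted by S, and the two languages coincide.

Yes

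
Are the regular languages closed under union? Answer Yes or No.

Yes

Given DFAs for L₁ and L₂, run them in parallel: the product automaton on Q₁ × Q₂ that accepts when either component is accepting recognises L₁ ∪ L₂ (equivalently, R₁ | R₂ is a regular expression for it).
So the regular languages are closed under union.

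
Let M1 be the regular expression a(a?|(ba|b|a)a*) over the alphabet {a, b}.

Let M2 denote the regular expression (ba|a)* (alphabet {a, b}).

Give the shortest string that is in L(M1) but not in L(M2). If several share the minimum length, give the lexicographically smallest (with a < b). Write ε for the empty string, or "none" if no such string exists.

The string ab is accepted by M1 but not by M2.
No shorter string lies in the difference, and ab is the lexicographically first length-2 string in L(M1) \ L(M2).

ab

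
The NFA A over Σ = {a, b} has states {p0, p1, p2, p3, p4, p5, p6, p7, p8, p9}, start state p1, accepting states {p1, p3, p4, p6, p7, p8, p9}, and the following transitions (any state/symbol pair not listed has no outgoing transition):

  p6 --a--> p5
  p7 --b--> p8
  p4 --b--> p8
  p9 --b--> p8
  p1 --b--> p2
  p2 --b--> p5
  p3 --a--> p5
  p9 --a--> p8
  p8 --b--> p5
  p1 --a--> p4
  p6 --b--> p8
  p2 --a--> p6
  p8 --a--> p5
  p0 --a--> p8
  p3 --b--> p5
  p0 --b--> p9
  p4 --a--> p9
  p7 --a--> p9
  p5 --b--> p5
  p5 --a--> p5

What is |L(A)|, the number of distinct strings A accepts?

The useful subgraph on states {p1, p2, p4, p6, p8, p9} is acyclic, so L(A) is finite; the longest accepting path visits 4 useful states, giving maximum string length 3.
Counting accepting paths from p1 by length: 1 of length 0, 1 of length 1, 3 of length 2, 3 of length 3. Total 8.

8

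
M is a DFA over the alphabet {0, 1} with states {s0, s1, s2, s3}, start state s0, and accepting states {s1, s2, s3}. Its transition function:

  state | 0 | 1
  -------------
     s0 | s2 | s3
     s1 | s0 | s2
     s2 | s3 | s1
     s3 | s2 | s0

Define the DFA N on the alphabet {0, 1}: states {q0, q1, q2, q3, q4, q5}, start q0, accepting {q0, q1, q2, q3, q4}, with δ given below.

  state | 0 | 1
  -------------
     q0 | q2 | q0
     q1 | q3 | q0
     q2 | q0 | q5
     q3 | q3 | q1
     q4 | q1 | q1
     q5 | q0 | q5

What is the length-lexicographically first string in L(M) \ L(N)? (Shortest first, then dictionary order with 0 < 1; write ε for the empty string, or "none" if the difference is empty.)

01

The string 01 is accepted by M but not by N.
No shorter string lies in the difference, and 01 is the lexicographically first length-2 string in L(M) \ L(N).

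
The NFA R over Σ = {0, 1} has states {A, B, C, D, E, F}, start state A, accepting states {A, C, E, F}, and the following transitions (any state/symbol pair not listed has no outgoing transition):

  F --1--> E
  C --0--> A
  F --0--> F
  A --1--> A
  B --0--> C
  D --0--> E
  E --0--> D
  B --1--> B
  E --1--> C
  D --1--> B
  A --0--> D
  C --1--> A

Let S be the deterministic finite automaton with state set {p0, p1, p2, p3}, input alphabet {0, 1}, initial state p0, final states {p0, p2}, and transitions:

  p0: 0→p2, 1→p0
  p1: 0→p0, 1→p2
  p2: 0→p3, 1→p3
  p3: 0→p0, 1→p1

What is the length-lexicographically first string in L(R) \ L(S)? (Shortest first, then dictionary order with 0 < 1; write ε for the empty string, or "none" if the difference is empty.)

00

The string 00 is accepted by R but not by S.
No shorter string lies in the difference, and 00 is the lexicographically first length-2 string in L(R) \ L(S).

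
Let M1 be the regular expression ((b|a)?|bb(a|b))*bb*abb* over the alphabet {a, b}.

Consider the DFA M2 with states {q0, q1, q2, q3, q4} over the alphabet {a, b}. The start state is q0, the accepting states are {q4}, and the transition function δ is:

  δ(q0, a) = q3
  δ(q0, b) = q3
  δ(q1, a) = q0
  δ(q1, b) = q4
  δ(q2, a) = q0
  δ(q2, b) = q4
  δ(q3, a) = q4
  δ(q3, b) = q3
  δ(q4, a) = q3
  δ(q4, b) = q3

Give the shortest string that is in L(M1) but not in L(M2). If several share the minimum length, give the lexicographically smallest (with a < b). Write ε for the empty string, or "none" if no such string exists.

bab

The string bab is accepted by M1 but not by M2.
No shorter string lies in the difference, and bab is the lexicographically first length-3 string in L(M1) \ L(M2).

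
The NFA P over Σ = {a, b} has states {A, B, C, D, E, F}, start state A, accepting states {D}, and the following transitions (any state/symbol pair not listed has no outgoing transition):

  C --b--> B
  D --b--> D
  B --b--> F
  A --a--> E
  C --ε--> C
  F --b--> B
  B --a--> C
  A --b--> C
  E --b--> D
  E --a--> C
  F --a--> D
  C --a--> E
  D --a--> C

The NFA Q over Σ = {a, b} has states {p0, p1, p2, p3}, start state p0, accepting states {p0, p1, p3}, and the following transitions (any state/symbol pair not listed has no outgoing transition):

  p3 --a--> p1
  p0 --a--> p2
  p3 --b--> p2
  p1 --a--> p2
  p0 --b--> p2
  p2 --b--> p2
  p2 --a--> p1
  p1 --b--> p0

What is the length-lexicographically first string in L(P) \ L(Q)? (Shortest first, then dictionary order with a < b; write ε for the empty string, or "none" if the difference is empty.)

The string ab is accepted by P but not by Q.
No shorter string lies in the difference, and ab is the lexicographically first length-2 string in L(P) \ L(Q).

ab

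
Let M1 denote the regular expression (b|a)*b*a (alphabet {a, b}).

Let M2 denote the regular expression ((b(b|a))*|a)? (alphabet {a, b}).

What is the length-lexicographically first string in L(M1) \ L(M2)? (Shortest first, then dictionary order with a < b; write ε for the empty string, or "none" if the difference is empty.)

The string aa is accepted by M1 but not by M2.
No shorter string lies in the difference, and aa is the lexicographically first length-2 string in L(M1) \ L(M2).

aa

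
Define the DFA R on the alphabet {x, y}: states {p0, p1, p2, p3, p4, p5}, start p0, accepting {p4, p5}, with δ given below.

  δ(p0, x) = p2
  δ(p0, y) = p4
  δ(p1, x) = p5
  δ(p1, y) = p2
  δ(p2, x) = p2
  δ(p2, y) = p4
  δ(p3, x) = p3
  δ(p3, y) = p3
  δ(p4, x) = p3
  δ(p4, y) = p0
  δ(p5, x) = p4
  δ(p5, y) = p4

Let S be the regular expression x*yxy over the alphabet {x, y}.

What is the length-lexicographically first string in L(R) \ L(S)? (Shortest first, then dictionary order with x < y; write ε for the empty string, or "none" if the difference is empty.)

The string y is accepted by R but not by S.
No shorter string lies in the difference, and y is the lexicographically first length-1 string in L(R) \ L(S).

y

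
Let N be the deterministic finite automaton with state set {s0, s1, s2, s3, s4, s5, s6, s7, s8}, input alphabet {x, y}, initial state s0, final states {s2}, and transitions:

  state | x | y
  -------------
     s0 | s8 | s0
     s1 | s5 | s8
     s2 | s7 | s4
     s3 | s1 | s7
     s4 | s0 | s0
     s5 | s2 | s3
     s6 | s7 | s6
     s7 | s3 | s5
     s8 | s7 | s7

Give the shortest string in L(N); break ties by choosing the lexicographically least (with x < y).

A breadth-first search from s0 reaches an accepting state first via the path s0 → s8 → s7 → s5 → s2 on input xxyx.
No string of length < 4 is accepted (BFS exhausts all shorter strings without reaching an accepting state), and xxyx is the lexicographically least accepting string of length 4.

xxyx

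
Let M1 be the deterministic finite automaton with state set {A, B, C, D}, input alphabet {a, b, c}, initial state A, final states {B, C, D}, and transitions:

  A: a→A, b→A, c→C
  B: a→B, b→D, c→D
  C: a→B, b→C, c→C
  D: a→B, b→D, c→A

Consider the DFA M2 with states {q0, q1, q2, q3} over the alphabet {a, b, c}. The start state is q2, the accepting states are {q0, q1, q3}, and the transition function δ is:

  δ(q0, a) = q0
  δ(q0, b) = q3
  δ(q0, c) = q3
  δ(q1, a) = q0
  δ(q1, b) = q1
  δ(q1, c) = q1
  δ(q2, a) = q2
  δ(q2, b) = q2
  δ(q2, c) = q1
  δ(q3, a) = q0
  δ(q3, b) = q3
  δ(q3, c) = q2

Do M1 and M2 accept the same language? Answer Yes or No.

Exploring the product automaton M1 × M2 from the start pair (A, q2), following both machines on each input symbol, reaches 4 state pairs: (A, q2), (C, q1), (B, q0), (D, q3).
M1 accepts in {B, C, D} and M2 accepts in {q0, q1, q3}. In every reachable pair the two components are either both accepting — (C, q1), (B, q0), (D, q3) — or both non-accepting, so no string is accepted by exactly one of the machines: L(M1) \ L(M2) and L(M2) \ L(M1) are both empty.
Hence every string is accepted by M1 iff it is accepted by M2, and the two languages coincide.

Yes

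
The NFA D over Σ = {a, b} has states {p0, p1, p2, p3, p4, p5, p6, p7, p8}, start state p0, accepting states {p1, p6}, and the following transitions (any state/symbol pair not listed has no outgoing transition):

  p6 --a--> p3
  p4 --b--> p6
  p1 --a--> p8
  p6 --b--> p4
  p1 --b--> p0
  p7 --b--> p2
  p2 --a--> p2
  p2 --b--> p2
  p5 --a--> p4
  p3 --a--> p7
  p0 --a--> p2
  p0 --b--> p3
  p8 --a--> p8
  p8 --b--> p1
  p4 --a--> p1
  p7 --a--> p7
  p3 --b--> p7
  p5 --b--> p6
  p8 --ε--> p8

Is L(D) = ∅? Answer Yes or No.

Yes

The states reachable from the start state are {p0, p2, p3, p7}.
None of the accepting states {p1, p6} is reachable, so no string is accepted and L(D) = ∅.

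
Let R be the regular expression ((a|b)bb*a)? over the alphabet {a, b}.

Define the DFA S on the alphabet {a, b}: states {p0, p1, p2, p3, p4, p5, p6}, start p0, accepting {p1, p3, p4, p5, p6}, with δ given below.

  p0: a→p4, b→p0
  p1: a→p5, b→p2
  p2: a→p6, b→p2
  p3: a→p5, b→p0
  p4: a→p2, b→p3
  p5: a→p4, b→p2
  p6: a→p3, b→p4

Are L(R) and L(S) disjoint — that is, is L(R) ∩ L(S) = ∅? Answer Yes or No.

The string aba is accepted by both R and S.
Hence L(R) ∩ L(S) ≠ ∅.

No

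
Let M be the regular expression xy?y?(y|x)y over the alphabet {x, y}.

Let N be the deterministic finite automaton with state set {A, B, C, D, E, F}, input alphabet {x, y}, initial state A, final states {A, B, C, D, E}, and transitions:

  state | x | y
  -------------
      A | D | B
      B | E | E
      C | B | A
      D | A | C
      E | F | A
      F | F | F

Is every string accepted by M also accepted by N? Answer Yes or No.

Yes

Converting the expression M to a DFA (subset construction, then merging equivalent states) gives the minimal DFA with states {m0, m1, m2, m3, m4, m5, m6, m7}, start state m0, accepting states {m5, m6, m7} and transitions m0: x→m1, y→m2; m1: x→m3, y→m4; m2: x→m2, y→m2; m3: x→m2, y→m5; m4: x→m3, y→m6; m5: x→m2, y→m2; m6: x→m3, y→m7; m7: x→m2, y→m5.
Exploring the product automaton M × N from the start pair (m0, A), following both machines on each input symbol, reaches 17 state pairs: (m0, A), (m1, D), (m2, B), (m3, A), (m4, C), (m2, E), (m2, D), (m5, B), (m3, B), (m6, A), (m2, F), (m2, A), (m2, C), (m5, E), (m3, D), (m7, B), (m5, C).
M accepts in {m5, m6, m7} and N accepts in {A, B, C, D, E}. The reachable pairs whose M-component is accepting are (m5, B), (m6, A), (m5, E), (m7, B), (m5, C); in each of them the N-component is accepting too, so the product for L(M) \ L(N) (M-component accepting, N-component rejecting) has no reachable accepting pair and the difference is empty.
Hence every string in L(M) is also in L(N).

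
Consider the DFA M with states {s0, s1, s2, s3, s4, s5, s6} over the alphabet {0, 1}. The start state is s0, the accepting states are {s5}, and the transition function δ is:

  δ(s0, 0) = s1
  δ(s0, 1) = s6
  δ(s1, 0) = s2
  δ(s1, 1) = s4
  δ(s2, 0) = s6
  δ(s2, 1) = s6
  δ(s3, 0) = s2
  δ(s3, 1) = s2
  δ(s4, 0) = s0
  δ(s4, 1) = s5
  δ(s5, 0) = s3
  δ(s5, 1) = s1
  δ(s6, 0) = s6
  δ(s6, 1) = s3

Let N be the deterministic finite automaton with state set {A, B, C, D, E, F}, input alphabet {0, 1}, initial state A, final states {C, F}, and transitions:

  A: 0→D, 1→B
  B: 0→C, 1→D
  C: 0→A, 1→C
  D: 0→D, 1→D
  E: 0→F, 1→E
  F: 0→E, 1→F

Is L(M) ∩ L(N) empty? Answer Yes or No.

Exploring the product automaton M × N from the start pair (s0, A), following both machines on each input symbol, reaches 15 state pairs: (s0, A), (s1, D), (s6, B), (s2, D), (s4, D), (s6, C), (s3, D), (s6, D), (s0, D), (s5, D), (s6, A), (s3, C), (s3, B), (s2, A), (s2, C).
M accepts in {s5} and N accepts in {C, F}; no reachable pair has both components accepting, so no string drives both machines to acceptance simultaneously and L(M) ∩ L(N) = ∅.
So no string is accepted by both, and the intersection is empty.

Yes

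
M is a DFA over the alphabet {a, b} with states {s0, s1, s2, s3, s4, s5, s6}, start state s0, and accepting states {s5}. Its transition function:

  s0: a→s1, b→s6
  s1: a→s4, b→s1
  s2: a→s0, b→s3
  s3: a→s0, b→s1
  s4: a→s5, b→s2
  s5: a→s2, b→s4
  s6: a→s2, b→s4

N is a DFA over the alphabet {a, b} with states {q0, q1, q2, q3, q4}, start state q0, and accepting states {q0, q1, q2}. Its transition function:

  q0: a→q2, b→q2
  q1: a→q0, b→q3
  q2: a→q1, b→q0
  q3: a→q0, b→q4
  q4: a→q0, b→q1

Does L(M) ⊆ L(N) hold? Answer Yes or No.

Exploring the product automaton M × N from the start pair (s0, q0), following both machines on each input symbol, reaches 29 state pairs: (s0, q0), (s1, q2), (s6, q2), (s4, q1), (s1, q0), (s2, q1), (s4, q0), (s5, q0), (s2, q3), (s4, q2), (s3, q3), (s5, q2), (s2, q2), (s3, q4), (s5, q1), (s2, q0), (s1, q4), (s0, q1), (s3, q0), (s1, q1), (s4, q3), (s0, q2), (s3, q2), (s6, q3), (s1, q3), (s2, q4), (s6, q0), (s4, q4), (s3, q1).
M accepts in {s5} and N accepts in {q0, q1, q2}. The reachable pairs whose M-component is accepting are (s5, q0), (s5, q2), (s5, q1); in each of them the N-component is accepting too, so the product for L(M) \ L(N) (M-component accepting, N-component rejecting) has no reachable accepting pair and the difference is empty.
Hence every string in L(M) is also in L(N).

Yes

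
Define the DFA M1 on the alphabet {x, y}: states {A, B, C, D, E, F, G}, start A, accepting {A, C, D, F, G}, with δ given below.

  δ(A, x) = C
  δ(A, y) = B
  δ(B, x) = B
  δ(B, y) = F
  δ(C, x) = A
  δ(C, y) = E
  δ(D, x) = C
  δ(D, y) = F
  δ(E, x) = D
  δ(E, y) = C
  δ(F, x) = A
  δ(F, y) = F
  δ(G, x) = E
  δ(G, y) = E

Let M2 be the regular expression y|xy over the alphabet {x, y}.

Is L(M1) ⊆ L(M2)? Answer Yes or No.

The empty string ε is in L(M1) but not in L(M2).
So L(M1) ⊄ L(M2).

No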